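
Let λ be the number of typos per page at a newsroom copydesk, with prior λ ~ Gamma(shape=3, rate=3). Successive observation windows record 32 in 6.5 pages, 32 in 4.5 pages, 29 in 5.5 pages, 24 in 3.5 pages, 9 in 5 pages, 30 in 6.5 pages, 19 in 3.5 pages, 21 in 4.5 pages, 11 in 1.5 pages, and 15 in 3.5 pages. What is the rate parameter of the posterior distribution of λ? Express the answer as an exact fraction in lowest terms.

95/2

Total count: 32 + 32 + 29 + 24 + 9 + 30 + 19 + 21 + 11 + 15 = 222.
Total exposure: 6.5 + 4.5 + 5.5 + 3.5 + 5 + 6.5 + 3.5 + 4.5 + 1.5 + 3.5 = 44.5 pages.
Gamma(α, β) with Poisson data over total exposure Σt gives posterior Gamma(α+Σx, β+Σt) = Gamma(225, 95/2).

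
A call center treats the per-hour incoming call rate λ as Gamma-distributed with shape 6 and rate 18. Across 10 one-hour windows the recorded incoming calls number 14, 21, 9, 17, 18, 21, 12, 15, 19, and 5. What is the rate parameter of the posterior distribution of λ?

Total count: 14 + 21 + 9 + 17 + 18 + 21 + 12 + 15 + 19 + 5 = 151.
Total exposure: 10 hours.
By Gamma–Poisson conjugacy, the posterior is Gamma(α + Σx, β + Σt) = Gamma(6 + 151, 18 + 10) = Gamma(157, 28).

28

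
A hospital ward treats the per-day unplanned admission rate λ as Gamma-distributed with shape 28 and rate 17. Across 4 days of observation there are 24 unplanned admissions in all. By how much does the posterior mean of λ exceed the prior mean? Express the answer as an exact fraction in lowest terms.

Total count 24 over total exposure 4 days.
Posterior: α' = 28 + 24 = 52, β' = 17 + 4 = 21.
Posterior mean = 52/21 = 52/21; prior mean = 28/17 = 28/17. Difference = 52/21 − 28/17 = 296/357.

296/357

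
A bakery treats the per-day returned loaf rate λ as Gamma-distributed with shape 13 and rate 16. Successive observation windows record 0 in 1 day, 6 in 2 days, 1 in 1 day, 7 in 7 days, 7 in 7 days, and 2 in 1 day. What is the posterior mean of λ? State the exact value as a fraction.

36/35

Total count: 0 + 6 + 1 + 7 + 7 + 2 = 23.
Total exposure: 1 + 2 + 1 + 7 + 7 + 1 = 19 days.
Gamma(α, β) with Poisson data over total exposure Σt gives posterior Gamma(α+Σx, β+Σt) = Gamma(36, 35).
Posterior mean = α'/β' = 36/35.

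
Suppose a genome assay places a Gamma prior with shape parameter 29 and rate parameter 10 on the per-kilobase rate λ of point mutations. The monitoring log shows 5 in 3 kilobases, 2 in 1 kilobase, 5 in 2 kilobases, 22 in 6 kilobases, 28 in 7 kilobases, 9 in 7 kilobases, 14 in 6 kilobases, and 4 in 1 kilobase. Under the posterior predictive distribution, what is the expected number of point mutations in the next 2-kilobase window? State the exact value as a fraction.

236/43

Total count: 5 + 2 + 5 + 22 + 28 + 9 + 14 + 4 = 89.
Total exposure: 3 + 1 + 2 + 6 + 7 + 7 + 6 + 1 = 33 kilobases.
Posterior: α' = 29 + 89 = 118, β' = 10 + 33 = 43.
Predictive mean over a 2-kilobase window = T·E[λ|data] = 2·118/43 = 236/43.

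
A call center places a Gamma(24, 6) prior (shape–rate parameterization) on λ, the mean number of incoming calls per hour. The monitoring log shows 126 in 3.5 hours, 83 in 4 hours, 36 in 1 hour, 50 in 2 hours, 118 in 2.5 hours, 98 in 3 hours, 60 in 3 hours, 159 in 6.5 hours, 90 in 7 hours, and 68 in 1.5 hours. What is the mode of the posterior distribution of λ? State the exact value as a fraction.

Total count: 126 + 83 + 36 + 50 + 118 + 98 + 60 + 159 + 90 + 68 = 888.
Total exposure: 3.5 + 4 + 1 + 2 + 2.5 + 3 + 3 + 6.5 + 7 + 1.5 = 34 hours.
The Gamma prior is conjugate for the Poisson rate, so λ | data ~ Gamma(24+888, 6+34) = Gamma(912, 40).
Posterior mode = (α'−1)/β' = 911/40.

911/40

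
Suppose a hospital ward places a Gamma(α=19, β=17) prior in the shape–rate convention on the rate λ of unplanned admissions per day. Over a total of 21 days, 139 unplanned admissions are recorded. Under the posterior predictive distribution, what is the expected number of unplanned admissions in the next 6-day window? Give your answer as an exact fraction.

474/19

Total count 139 over total exposure 21 days.
Gamma(α, β) with Poisson data over total exposure Σt gives posterior Gamma(α+Σx, β+Σt) = Gamma(158, 38).
Predictive mean over a 6-day window = T·E[λ|data] = 6·158/38 = 474/19.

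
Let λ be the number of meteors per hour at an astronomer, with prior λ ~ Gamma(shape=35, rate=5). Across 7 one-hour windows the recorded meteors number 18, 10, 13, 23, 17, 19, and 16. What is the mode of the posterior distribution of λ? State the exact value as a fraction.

Total count: 18 + 10 + 13 + 23 + 17 + 19 + 16 = 116.
Total exposure: 7 hours.
Gamma(α, β) with Poisson data over total exposure Σt gives posterior Gamma(α+Σx, β+Σt) = Gamma(151, 12).
Posterior mode = (α'−1)/β' = 150/12 = 25/2.

25/2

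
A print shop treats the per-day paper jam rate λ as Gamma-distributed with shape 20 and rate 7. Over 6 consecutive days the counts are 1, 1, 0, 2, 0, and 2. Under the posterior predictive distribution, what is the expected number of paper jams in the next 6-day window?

12

Total count: 1 + 1 + 0 + 2 + 0 + 2 = 6.
Total exposure: 6 days.
Conjugate update: add total count to the shape and total exposure to the rate, giving Gamma(26, 13).
Predictive mean over a 6-day window = T·E[λ|data] = 6·26/13 = 12.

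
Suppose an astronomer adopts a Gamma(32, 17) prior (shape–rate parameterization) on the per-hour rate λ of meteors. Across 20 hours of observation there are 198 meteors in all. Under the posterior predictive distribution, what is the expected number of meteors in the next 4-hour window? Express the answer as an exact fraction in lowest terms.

920/37

Total count 198 over total exposure 20 hours.
By Gamma–Poisson conjugacy, the posterior is Gamma(α + Σx, β + Σt) = Gamma(32 + 198, 17 + 20) = Gamma(230, 37).
Predictive mean over a 4-hour window = T·E[λ|data] = 4·230/37 = 920/37.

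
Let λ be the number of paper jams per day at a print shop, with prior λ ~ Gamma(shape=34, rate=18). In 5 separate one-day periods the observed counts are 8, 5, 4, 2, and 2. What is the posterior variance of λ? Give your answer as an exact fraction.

Total count: 8 + 5 + 4 + 2 + 2 = 21.
Total exposure: 5 days.
The Gamma prior is conjugate for the Poisson rate, so λ | data ~ Gamma(34+21, 18+5) = Gamma(55, 23).
Posterior variance = α'/β'² = 55/529.

55/529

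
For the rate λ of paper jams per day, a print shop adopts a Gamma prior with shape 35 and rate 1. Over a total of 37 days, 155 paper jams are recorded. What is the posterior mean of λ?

5

Total count 155 over total exposure 37 days.
Conjugate update: add total count to the shape and total exposure to the rate, giving Gamma(190, 38).
Posterior mean = α'/β' = 190/38 = 5.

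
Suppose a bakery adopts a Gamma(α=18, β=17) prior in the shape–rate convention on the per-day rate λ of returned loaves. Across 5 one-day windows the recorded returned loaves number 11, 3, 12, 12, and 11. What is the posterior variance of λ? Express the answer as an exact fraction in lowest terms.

67/484

Total count: 11 + 3 + 12 + 12 + 11 = 49.
Total exposure: 5 days.
Conjugate update: add total count to the shape and total exposure to the rate, giving Gamma(67, 22).
Posterior variance = α'/β'² = 67/484.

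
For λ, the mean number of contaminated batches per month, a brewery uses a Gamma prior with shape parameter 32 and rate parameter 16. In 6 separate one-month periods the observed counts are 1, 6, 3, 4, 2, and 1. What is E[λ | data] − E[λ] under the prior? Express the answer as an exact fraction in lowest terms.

Total count: 1 + 6 + 3 + 4 + 2 + 1 = 17.
Total exposure: 6 months.
By Gamma–Poisson conjugacy, the posterior is Gamma(α + Σx, β + Σt) = Gamma(32 + 17, 16 + 6) = Gamma(49, 22).
Posterior mean = 49/22 = 49/22; prior mean = 32/16 = 2. Difference = 49/22 − 2 = 5/22.

5/22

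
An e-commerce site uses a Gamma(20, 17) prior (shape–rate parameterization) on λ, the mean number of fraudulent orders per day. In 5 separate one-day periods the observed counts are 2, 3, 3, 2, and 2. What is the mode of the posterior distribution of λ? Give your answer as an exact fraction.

31/22

Total count: 2 + 3 + 3 + 2 + 2 = 12.
Total exposure: 5 days.
The Gamma prior is conjugate for the Poisson rate, so λ | data ~ Gamma(20+12, 17+5) = Gamma(32, 22).
Posterior mode = (α'−1)/β' = 31/22.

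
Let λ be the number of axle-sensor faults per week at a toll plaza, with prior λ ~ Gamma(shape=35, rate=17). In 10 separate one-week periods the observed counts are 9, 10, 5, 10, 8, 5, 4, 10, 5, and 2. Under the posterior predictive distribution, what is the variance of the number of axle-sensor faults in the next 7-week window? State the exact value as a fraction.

24514/729

Total count: 9 + 10 + 5 + 10 + 8 + 5 + 4 + 10 + 5 + 2 = 68.
Total exposure: 10 weeks.
The Gamma prior is conjugate for the Poisson rate, so λ | data ~ Gamma(35+68, 17+10) = Gamma(103, 27).
The posterior predictive for a window of length T is Negative Binomial with variance T·α'·(β'+T)/β'² = 7·103·34/729 = 24514/729.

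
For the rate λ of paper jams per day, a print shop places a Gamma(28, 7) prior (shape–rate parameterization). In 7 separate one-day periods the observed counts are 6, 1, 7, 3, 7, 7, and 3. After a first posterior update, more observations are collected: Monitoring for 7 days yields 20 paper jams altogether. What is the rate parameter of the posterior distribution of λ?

Total count: 6 + 1 + 7 + 3 + 7 + 7 + 3 = 34.
Total exposure: 7 days.
After the first batch: Gamma(28 + 34, 7 + 7) = Gamma(62, 14).
Total count 20 over total exposure 7 days.
After the second batch: Gamma(62 + 20, 14 + 7) = Gamma(82, 21).

21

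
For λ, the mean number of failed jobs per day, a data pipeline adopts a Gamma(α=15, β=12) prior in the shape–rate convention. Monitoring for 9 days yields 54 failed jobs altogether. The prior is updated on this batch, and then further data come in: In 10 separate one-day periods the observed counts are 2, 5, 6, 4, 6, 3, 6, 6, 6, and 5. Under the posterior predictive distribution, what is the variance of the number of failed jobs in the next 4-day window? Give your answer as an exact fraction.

Total count 54 over total exposure 9 days.
After the first batch: Gamma(15 + 54, 12 + 9) = Gamma(69, 21).
Total count: 2 + 5 + 6 + 4 + 6 + 3 + 6 + 6 + 6 + 5 = 49.
Total exposure: 10 days.
After the second batch: Gamma(69 + 49, 21 + 10) = Gamma(118, 31).
The posterior predictive for a window of length T is Negative Binomial with variance T·α'·(β'+T)/β'² = 4·118·35/961 = 16520/961.

16520/961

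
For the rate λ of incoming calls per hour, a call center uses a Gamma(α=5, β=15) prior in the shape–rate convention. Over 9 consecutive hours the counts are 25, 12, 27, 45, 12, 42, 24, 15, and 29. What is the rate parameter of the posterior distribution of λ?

24

Total count: 25 + 12 + 27 + 45 + 12 + 42 + 24 + 15 + 29 = 231.
Total exposure: 9 hours.
The Gamma prior is conjugate for the Poisson rate, so λ | data ~ Gamma(5+231, 15+9) = Gamma(236, 24).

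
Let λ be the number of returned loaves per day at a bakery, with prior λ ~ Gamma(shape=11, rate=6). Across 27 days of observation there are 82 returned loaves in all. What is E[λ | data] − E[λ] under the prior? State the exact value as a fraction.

65/66

Total count 82 over total exposure 27 days.
The Gamma prior is conjugate for the Poisson rate, so λ | data ~ Gamma(11+82, 6+27) = Gamma(93, 33).
Posterior mean = 93/33 = 31/11; prior mean = 11/6 = 11/6. Difference = 31/11 − 11/6 = 65/66.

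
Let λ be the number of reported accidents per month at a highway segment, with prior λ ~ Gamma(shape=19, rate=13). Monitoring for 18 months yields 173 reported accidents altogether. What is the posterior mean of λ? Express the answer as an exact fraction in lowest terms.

Total count 173 over total exposure 18 months.
Conjugate update: add total count to the shape and total exposure to the rate, giving Gamma(192, 31).
Posterior mean = α'/β' = 192/31.

192/31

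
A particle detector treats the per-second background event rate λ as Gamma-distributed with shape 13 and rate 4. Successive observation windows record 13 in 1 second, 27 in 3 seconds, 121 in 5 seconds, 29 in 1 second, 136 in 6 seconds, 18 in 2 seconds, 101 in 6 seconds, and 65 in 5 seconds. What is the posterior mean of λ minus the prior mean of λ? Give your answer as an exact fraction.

1663/132

Total count: 13 + 27 + 121 + 29 + 136 + 18 + 101 + 65 = 510.
Total exposure: 1 + 3 + 5 + 1 + 6 + 2 + 6 + 5 = 29 seconds.
Conjugate update: add total count to the shape and total exposure to the rate, giving Gamma(523, 33).
Posterior mean = 523/33 = 523/33; prior mean = 13/4 = 13/4. Difference = 523/33 − 13/4 = 1663/132.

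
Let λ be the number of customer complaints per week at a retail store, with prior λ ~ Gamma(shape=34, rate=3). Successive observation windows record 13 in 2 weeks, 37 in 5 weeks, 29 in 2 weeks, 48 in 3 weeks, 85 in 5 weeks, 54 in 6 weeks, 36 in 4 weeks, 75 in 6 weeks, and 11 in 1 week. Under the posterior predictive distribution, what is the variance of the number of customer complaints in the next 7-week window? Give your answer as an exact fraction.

129976/1369

Total count: 13 + 37 + 29 + 48 + 85 + 54 + 36 + 75 + 11 = 388.
Total exposure: 2 + 5 + 2 + 3 + 5 + 6 + 4 + 6 + 1 = 34 weeks.
Gamma(α, β) with Poisson data over total exposure Σt gives posterior Gamma(α+Σx, β+Σt) = Gamma(422, 37).
The posterior predictive for a window of length T is Negative Binomial with variance T·α'·(β'+T)/β'² = 7·422·44/1369 = 129976/1369.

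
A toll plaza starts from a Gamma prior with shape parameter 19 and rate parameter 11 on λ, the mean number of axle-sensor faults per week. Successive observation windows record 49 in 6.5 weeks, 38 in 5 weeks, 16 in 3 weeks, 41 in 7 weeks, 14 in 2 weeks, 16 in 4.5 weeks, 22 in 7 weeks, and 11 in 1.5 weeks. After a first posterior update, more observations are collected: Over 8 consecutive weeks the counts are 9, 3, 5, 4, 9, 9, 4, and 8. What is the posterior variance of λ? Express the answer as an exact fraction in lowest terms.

Total count: 49 + 38 + 16 + 41 + 14 + 16 + 22 + 11 = 207.
Total exposure: 6.5 + 5 + 3 + 7 + 2 + 4.5 + 7 + 1.5 = 36.5 weeks.
After the first batch: Gamma(19 + 207, 11 + 36.5) = Gamma(226, 95/2).
Total count: 9 + 3 + 5 + 4 + 9 + 9 + 4 + 8 = 51.
Total exposure: 8 weeks.
After the second batch: Gamma(226 + 51, 95/2 + 8) = Gamma(277, 111/2).
Posterior variance = α'/β'² = 277/(12321/4) = 1108/12321.

1108/12321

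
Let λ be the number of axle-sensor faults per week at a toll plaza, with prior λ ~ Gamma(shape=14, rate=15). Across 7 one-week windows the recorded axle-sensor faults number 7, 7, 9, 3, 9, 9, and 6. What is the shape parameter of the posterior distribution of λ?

Total count: 7 + 7 + 9 + 3 + 9 + 9 + 6 = 50.
Total exposure: 7 weeks.
Gamma(α, β) with Poisson data over total exposure Σt gives posterior Gamma(α+Σx, β+Σt) = Gamma(64, 22).

64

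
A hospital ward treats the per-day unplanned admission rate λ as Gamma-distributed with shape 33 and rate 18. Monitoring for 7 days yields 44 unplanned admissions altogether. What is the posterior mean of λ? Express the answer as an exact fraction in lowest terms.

77/25

Total count 44 over total exposure 7 days.
The Gamma prior is conjugate for the Poisson rate, so λ | data ~ Gamma(33+44, 18+7) = Gamma(77, 25).
Posterior mean = α'/β' = 77/25.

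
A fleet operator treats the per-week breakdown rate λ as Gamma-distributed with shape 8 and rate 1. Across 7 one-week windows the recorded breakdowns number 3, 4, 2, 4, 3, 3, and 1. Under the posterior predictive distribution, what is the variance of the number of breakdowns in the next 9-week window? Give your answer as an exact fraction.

1071/16

Total count: 3 + 4 + 2 + 4 + 3 + 3 + 1 = 20.
Total exposure: 7 weeks.
Gamma(α, β) with Poisson data over total exposure Σt gives posterior Gamma(α+Σx, β+Σt) = Gamma(28, 8).
The posterior predictive for a window of length T is Negative Binomial with variance T·α'·(β'+T)/β'² = 9·28·17/64 = 1071/16.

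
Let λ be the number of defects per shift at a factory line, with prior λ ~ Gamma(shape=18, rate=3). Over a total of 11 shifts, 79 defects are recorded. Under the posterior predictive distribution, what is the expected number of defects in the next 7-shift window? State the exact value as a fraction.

97/2

Total count 79 over total exposure 11 shifts.
The Gamma prior is conjugate for the Poisson rate, so λ | data ~ Gamma(18+79, 3+11) = Gamma(97, 14).
Predictive mean over a 7-shift window = T·E[λ|data] = 7·97/14 = 97/2.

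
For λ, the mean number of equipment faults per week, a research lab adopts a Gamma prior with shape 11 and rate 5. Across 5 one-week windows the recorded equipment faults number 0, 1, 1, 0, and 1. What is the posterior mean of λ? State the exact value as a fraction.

7/5

Total count: 0 + 1 + 1 + 0 + 1 = 3.
Total exposure: 5 weeks.
By Gamma–Poisson conjugacy, the posterior is Gamma(α + Σx, β + Σt) = Gamma(11 + 3, 5 + 5) = Gamma(14, 10).
Posterior mean = α'/β' = 14/10 = 7/5.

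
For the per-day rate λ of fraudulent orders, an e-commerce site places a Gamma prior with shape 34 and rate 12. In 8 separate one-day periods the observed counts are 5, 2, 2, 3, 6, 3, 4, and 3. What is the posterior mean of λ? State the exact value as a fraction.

Total count: 5 + 2 + 2 + 3 + 6 + 3 + 4 + 3 = 28.
Total exposure: 8 days.
Conjugate update: add total count to the shape and total exposure to the rate, giving Gamma(62, 20).
Posterior mean = α'/β' = 62/20 = 31/10.

31/10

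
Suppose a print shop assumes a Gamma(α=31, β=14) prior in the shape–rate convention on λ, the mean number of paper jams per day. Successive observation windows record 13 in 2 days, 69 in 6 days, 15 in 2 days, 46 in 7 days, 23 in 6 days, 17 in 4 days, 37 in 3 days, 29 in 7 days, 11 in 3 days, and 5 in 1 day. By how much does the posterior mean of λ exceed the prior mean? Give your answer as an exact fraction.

Total count: 13 + 69 + 15 + 46 + 23 + 17 + 37 + 29 + 11 + 5 = 265.
Total exposure: 2 + 6 + 2 + 7 + 6 + 4 + 3 + 7 + 3 + 1 = 41 days.
Conjugate update: add total count to the shape and total exposure to the rate, giving Gamma(296, 55).
Posterior mean = 296/55 = 296/55; prior mean = 31/14 = 31/14. Difference = 296/55 − 31/14 = 2439/770.

2439/770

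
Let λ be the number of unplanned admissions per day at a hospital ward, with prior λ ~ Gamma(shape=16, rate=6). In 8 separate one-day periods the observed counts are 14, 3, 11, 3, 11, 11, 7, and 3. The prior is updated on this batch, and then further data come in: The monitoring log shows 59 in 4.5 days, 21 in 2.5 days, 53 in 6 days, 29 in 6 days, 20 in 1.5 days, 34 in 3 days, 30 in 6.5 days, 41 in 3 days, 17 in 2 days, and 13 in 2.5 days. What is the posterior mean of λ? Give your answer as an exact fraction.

Total count: 14 + 3 + 11 + 3 + 11 + 11 + 7 + 3 = 63.
Total exposure: 8 days.
After the first batch: Gamma(16 + 63, 6 + 8) = Gamma(79, 14).
Total count: 59 + 21 + 53 + 29 + 20 + 34 + 30 + 41 + 17 + 13 = 317.
Total exposure: 4.5 + 2.5 + 6 + 6 + 1.5 + 3 + 6.5 + 3 + 2 + 2.5 = 37.5 days.
After the second batch: Gamma(79 + 317, 14 + 37.5) = Gamma(396, 103/2).
Posterior mean = α'/β' = 396/(103/2) = 792/103.

792/103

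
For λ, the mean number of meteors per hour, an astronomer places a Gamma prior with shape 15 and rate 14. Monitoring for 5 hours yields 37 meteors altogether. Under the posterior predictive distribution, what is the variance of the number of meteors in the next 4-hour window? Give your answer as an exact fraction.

Total count 37 over total exposure 5 hours.
By Gamma–Poisson conjugacy, the posterior is Gamma(α + Σx, β + Σt) = Gamma(15 + 37, 14 + 5) = Gamma(52, 19).
The posterior predictive for a window of length T is Negative Binomial with variance T·α'·(β'+T)/β'² = 4·52·23/361 = 4784/361.

4784/361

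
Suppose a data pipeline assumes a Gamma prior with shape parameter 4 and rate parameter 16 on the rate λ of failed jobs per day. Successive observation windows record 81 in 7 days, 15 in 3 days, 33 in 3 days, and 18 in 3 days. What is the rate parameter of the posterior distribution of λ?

Total count: 81 + 15 + 33 + 18 = 147.
Total exposure: 7 + 3 + 3 + 3 = 16 days.
Conjugate update: add total count to the shape and total exposure to the rate, giving Gamma(151, 32).

32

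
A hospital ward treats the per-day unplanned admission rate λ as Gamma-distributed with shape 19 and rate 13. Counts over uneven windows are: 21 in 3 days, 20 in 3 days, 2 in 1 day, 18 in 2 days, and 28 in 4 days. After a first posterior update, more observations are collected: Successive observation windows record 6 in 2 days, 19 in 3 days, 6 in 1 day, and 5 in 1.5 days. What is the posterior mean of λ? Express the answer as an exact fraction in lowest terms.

288/67

Total count: 21 + 20 + 2 + 18 + 28 = 89.
Total exposure: 3 + 3 + 1 + 2 + 4 = 13 days.
After the first batch: Gamma(19 + 89, 13 + 13) = Gamma(108, 26).
Total count: 6 + 19 + 6 + 5 = 36.
Total exposure: 2 + 3 + 1 + 1.5 = 7.5 days.
After the second batch: Gamma(108 + 36, 26 + 7.5) = Gamma(144, 67/2).
Posterior mean = α'/β' = 144/(67/2) = 288/67.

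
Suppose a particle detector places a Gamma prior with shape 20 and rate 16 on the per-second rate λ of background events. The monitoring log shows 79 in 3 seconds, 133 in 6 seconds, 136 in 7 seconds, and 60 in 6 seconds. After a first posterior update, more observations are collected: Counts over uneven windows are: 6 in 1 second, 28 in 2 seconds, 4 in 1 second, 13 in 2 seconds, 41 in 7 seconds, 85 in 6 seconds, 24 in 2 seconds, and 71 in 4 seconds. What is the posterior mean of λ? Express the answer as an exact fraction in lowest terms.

100/9

Total count: 79 + 133 + 136 + 60 = 408.
Total exposure: 3 + 6 + 7 + 6 = 22 seconds.
After the first batch: Gamma(20 + 408, 16 + 22) = Gamma(428, 38).
Total count: 6 + 28 + 4 + 13 + 41 + 85 + 24 + 71 = 272.
Total exposure: 1 + 2 + 1 + 2 + 7 + 6 + 2 + 4 = 25 seconds.
After the second batch: Gamma(428 + 272, 38 + 25) = Gamma(700, 63).
Posterior mean = α'/β' = 700/63 = 100/9.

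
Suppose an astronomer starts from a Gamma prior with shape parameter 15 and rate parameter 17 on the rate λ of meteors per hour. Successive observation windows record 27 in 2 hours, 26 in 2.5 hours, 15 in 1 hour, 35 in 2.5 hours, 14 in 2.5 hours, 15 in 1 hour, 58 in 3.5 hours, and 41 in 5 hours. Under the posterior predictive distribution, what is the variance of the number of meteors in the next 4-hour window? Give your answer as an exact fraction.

Total count: 27 + 26 + 15 + 35 + 14 + 15 + 58 + 41 = 231.
Total exposure: 2 + 2.5 + 1 + 2.5 + 2.5 + 1 + 3.5 + 5 = 20 hours.
Gamma(α, β) with Poisson data over total exposure Σt gives posterior Gamma(α+Σx, β+Σt) = Gamma(246, 37).
The posterior predictive for a window of length T is Negative Binomial with variance T·α'·(β'+T)/β'² = 4·246·41/1369 = 40344/1369.

40344/1369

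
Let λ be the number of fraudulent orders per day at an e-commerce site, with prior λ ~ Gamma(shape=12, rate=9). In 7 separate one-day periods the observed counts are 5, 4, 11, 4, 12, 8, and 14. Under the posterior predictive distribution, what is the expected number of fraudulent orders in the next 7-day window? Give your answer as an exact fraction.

245/8

Total count: 5 + 4 + 11 + 4 + 12 + 8 + 14 = 58.
Total exposure: 7 days.
By Gamma–Poisson conjugacy, the posterior is Gamma(α + Σx, β + Σt) = Gamma(12 + 58, 9 + 7) = Gamma(70, 16).
Predictive mean over a 7-day window = T·E[λ|data] = 7·70/16 = 245/8.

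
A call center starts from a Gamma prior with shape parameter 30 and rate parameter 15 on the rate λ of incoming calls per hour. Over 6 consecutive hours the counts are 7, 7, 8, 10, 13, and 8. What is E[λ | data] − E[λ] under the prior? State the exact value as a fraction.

41/21

Total count: 7 + 7 + 8 + 10 + 13 + 8 = 53.
Total exposure: 6 hours.
Gamma(α, β) with Poisson data over total exposure Σt gives posterior Gamma(α+Σx, β+Σt) = Gamma(83, 21).
Posterior mean = 83/21 = 83/21; prior mean = 30/15 = 2. Difference = 83/21 − 2 = 41/21.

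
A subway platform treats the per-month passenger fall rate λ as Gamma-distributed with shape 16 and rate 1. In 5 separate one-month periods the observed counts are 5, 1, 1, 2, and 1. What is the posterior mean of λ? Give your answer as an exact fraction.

13/3

Total count: 5 + 1 + 1 + 2 + 1 = 10.
Total exposure: 5 months.
Posterior: α' = 16 + 10 = 26, β' = 1 + 5 = 6.
Posterior mean = α'/β' = 26/6 = 13/3.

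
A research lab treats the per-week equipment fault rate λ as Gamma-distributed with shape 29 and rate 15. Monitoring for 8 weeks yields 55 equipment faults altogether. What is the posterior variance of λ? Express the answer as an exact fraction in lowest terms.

Total count 55 over total exposure 8 weeks.
Conjugate update: add total count to the shape and total exposure to the rate, giving Gamma(84, 23).
Posterior variance = α'/β'² = 84/529.

84/529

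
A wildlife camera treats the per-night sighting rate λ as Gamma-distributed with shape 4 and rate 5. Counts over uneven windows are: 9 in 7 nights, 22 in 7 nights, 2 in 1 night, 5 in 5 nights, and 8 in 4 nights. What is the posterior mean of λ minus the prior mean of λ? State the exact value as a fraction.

134/145

Total count: 9 + 22 + 2 + 5 + 8 = 46.
Total exposure: 7 + 7 + 1 + 5 + 4 = 24 nights.
Conjugate update: add total count to the shape and total exposure to the rate, giving Gamma(50, 29).
Posterior mean = 50/29 = 50/29; prior mean = 4/5 = 4/5. Difference = 50/29 − 4/5 = 134/145.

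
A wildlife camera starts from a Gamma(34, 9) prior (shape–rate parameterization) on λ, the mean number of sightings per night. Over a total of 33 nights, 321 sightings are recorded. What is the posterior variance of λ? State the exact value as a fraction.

Total count 321 over total exposure 33 nights.
Posterior: α' = 34 + 321 = 355, β' = 9 + 33 = 42.
Posterior variance = α'/β'² = 355/1764.

355/1764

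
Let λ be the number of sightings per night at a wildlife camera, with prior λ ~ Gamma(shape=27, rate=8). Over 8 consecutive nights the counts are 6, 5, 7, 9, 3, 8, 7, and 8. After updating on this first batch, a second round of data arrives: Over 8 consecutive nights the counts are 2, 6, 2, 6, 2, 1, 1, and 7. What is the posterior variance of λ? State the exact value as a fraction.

107/576

Total count: 6 + 5 + 7 + 9 + 3 + 8 + 7 + 8 = 53.
Total exposure: 8 nights.
After the first batch: Gamma(27 + 53, 8 + 8) = Gamma(80, 16).
Total count: 2 + 6 + 2 + 6 + 2 + 1 + 1 + 7 = 27.
Total exposure: 8 nights.
After the second batch: Gamma(80 + 27, 16 + 8) = Gamma(107, 24).
Posterior variance = α'/β'² = 107/576.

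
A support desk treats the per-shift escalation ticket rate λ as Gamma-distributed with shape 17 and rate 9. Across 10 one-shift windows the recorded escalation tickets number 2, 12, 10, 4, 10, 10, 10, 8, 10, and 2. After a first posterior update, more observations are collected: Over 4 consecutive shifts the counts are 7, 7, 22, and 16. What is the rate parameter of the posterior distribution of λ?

Total count: 2 + 12 + 10 + 4 + 10 + 10 + 10 + 8 + 10 + 2 = 78.
Total exposure: 10 shifts.
After the first batch: Gamma(17 + 78, 9 + 10) = Gamma(95, 19).
Total count: 7 + 7 + 22 + 16 = 52.
Total exposure: 4 shifts.
After the second batch: Gamma(95 + 52, 19 + 4) = Gamma(147, 23).

23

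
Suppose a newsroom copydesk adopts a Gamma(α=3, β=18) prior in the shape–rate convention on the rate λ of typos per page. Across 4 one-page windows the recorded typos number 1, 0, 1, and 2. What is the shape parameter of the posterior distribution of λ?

7

Total count: 1 + 0 + 1 + 2 = 4.
Total exposure: 4 pages.
Conjugate update: add total count to the shape and total exposure to the rate, giving Gamma(7, 22).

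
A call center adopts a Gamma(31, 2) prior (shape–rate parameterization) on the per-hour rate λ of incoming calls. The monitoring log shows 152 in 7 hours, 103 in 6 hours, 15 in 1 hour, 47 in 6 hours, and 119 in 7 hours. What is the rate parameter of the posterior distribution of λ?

29

Total count: 152 + 103 + 15 + 47 + 119 = 436.
Total exposure: 7 + 6 + 1 + 6 + 7 = 27 hours.
Gamma(α, β) with Poisson data over total exposure Σt gives posterior Gamma(α+Σx, β+Σt) = Gamma(467, 29).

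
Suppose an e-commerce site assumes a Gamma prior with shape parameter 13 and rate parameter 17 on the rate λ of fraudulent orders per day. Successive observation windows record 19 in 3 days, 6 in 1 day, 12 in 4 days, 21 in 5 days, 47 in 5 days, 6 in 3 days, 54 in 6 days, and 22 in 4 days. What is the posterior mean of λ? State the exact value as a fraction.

25/6

Total count: 19 + 6 + 12 + 21 + 47 + 6 + 54 + 22 = 187.
Total exposure: 3 + 1 + 4 + 5 + 5 + 3 + 6 + 4 = 31 days.
Gamma(α, β) with Poisson data over total exposure Σt gives posterior Gamma(α+Σx, β+Σt) = Gamma(200, 48).
Posterior mean = α'/β' = 200/48 = 25/6.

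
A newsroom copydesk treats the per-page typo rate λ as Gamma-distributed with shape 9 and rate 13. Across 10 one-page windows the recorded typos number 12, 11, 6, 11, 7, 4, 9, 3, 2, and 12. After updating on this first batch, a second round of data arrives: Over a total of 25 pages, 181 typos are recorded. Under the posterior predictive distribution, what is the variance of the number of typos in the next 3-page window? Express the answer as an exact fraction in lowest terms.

Total count: 12 + 11 + 6 + 11 + 7 + 4 + 9 + 3 + 2 + 12 = 77.
Total exposure: 10 pages.
After the first batch: Gamma(9 + 77, 13 + 10) = Gamma(86, 23).
Total count 181 over total exposure 25 pages.
After the second batch: Gamma(86 + 181, 23 + 25) = Gamma(267, 48).
The posterior predictive for a window of length T is Negative Binomial with variance T·α'·(β'+T)/β'² = 3·267·51/2304 = 4539/256.

4539/256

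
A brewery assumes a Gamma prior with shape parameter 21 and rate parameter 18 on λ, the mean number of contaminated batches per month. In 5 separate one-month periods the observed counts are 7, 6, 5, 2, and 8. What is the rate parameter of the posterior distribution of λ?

Total count: 7 + 6 + 5 + 2 + 8 = 28.
Total exposure: 5 months.
Posterior: α' = 21 + 28 = 49, β' = 18 + 5 = 23.

23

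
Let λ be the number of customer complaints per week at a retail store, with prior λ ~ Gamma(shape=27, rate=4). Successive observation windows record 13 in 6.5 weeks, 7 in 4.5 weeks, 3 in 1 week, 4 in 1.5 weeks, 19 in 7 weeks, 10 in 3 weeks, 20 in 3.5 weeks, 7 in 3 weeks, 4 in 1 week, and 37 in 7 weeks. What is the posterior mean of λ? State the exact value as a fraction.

Total count: 13 + 7 + 3 + 4 + 19 + 10 + 20 + 7 + 4 + 37 = 124.
Total exposure: 6.5 + 4.5 + 1 + 1.5 + 7 + 3 + 3.5 + 3 + 1 + 7 = 38 weeks.
The Gamma prior is conjugate for the Poisson rate, so λ | data ~ Gamma(27+124, 4+38) = Gamma(151, 42).
Posterior mean = α'/β' = 151/42.

151/42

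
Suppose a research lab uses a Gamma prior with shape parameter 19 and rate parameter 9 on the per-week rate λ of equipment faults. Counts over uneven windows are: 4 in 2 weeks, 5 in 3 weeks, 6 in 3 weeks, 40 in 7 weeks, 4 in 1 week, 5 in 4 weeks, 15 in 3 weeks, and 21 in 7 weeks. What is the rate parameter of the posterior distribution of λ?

39

Total count: 4 + 5 + 6 + 40 + 4 + 5 + 15 + 21 = 100.
Total exposure: 2 + 3 + 3 + 7 + 1 + 4 + 3 + 7 = 30 weeks.
Posterior: α' = 19 + 100 = 119, β' = 9 + 30 = 39.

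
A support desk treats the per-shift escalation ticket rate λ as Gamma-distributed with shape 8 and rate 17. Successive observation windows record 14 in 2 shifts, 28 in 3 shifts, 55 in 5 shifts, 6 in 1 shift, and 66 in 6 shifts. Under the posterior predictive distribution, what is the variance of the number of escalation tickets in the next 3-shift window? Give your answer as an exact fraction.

19647/1156

Total count: 14 + 28 + 55 + 6 + 66 = 169.
Total exposure: 2 + 3 + 5 + 1 + 6 = 17 shifts.
Conjugate update: add total count to the shape and total exposure to the rate, giving Gamma(177, 34).
The posterior predictive for a window of length T is Negative Binomial with variance T·α'·(β'+T)/β'² = 3·177·37/1156 = 19647/1156.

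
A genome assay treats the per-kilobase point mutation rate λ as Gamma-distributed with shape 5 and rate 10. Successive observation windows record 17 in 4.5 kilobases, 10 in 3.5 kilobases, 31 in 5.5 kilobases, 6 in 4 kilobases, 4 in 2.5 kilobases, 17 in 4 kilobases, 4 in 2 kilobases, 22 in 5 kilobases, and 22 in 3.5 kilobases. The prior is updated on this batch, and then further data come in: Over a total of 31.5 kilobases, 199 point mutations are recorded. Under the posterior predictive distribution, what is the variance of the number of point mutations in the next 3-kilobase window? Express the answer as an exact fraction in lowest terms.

Total count: 17 + 10 + 31 + 6 + 4 + 17 + 4 + 22 + 22 = 133.
Total exposure: 4.5 + 3.5 + 5.5 + 4 + 2.5 + 4 + 2 + 5 + 3.5 = 34.5 kilobases.
After the first batch: Gamma(5 + 133, 10 + 34.5) = Gamma(138, 89/2).
Total count 199 over total exposure 31.5 kilobases.
After the second batch: Gamma(138 + 199, 89/2 + 31.5) = Gamma(337, 76).
The posterior predictive for a window of length T is Negative Binomial with variance T·α'·(β'+T)/β'² = 3·337·79/5776 = 79869/5776.

79869/5776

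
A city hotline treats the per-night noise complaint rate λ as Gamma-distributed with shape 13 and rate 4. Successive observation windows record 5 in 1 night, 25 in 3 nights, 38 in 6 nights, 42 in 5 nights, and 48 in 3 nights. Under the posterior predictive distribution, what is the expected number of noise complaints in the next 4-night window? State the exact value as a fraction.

342/11

Total count: 5 + 25 + 38 + 42 + 48 = 158.
Total exposure: 1 + 3 + 6 + 5 + 3 = 18 nights.
Conjugate update: add total count to the shape and total exposure to the rate, giving Gamma(171, 22).
Predictive mean over a 4-night window = T·E[λ|data] = 4·171/22 = 342/11.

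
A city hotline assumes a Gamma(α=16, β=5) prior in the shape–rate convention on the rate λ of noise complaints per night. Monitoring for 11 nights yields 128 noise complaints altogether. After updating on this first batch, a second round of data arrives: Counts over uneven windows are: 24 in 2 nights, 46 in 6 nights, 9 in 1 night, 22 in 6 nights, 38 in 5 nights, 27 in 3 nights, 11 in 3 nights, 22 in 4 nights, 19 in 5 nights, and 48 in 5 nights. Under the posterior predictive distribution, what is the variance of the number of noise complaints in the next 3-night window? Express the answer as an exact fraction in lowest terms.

Total count 128 over total exposure 11 nights.
After the first batch: Gamma(16 + 128, 5 + 11) = Gamma(144, 16).
Total count: 24 + 46 + 9 + 22 + 38 + 27 + 11 + 22 + 19 + 48 = 266.
Total exposure: 2 + 6 + 1 + 6 + 5 + 3 + 3 + 4 + 5 + 5 = 40 nights.
After the second batch: Gamma(144 + 266, 16 + 40) = Gamma(410, 56).
The posterior predictive for a window of length T is Negative Binomial with variance T·α'·(β'+T)/β'² = 3·410·59/3136 = 36285/1568.

36285/1568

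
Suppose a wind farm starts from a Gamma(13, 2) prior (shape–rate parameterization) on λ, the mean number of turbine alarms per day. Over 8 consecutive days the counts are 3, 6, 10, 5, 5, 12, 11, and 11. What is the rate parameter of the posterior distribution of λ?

10

Total count: 3 + 6 + 10 + 5 + 5 + 12 + 11 + 11 = 63.
Total exposure: 8 days.
Posterior: α' = 13 + 63 = 76, β' = 2 + 8 = 10.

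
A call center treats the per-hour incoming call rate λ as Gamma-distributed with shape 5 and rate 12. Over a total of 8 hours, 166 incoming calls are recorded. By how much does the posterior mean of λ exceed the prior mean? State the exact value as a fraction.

Total count 166 over total exposure 8 hours.
By Gamma–Poisson conjugacy, the posterior is Gamma(α + Σx, β + Σt) = Gamma(5 + 166, 12 + 8) = Gamma(171, 20).
Posterior mean = 171/20 = 171/20; prior mean = 5/12 = 5/12. Difference = 171/20 − 5/12 = 122/15.

122/15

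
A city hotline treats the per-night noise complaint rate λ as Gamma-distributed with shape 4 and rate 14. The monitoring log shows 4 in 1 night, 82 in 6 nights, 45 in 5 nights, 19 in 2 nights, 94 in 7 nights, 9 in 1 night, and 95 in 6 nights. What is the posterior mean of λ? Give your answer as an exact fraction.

Total count: 4 + 82 + 45 + 19 + 94 + 9 + 95 = 348.
Total exposure: 1 + 6 + 5 + 2 + 7 + 1 + 6 = 28 nights.
Gamma(α, β) with Poisson data over total exposure Σt gives posterior Gamma(α+Σx, β+Σt) = Gamma(352, 42).
Posterior mean = α'/β' = 352/42 = 176/21.

176/21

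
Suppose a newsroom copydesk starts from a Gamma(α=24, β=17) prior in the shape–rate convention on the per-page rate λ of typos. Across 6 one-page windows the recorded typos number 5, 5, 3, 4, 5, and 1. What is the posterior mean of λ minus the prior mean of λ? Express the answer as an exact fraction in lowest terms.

247/391

Total count: 5 + 5 + 3 + 4 + 5 + 1 = 23.
Total exposure: 6 pages.
Gamma(α, β) with Poisson data over total exposure Σt gives posterior Gamma(α+Σx, β+Σt) = Gamma(47, 23).
Posterior mean = 47/23 = 47/23; prior mean = 24/17 = 24/17. Difference = 47/23 − 24/17 = 247/391.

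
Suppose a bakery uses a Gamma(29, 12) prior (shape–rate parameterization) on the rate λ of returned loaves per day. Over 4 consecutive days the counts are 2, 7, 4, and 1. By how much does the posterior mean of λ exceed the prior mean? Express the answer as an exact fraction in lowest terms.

Total count: 2 + 7 + 4 + 1 = 14.
Total exposure: 4 days.
By Gamma–Poisson conjugacy, the posterior is Gamma(α + Σx, β + Σt) = Gamma(29 + 14, 12 + 4) = Gamma(43, 16).
Posterior mean = 43/16 = 43/16; prior mean = 29/12 = 29/12. Difference = 43/16 − 29/12 = 13/48.

13/48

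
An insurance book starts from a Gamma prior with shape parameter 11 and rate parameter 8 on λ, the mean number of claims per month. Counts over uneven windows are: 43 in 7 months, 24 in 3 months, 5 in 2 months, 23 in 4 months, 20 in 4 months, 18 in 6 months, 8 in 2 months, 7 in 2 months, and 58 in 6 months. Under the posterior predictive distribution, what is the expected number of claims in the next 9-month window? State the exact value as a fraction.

1953/44

Total count: 43 + 24 + 5 + 23 + 20 + 18 + 8 + 7 + 58 = 206.
Total exposure: 7 + 3 + 2 + 4 + 4 + 6 + 2 + 2 + 6 = 36 months.
The Gamma prior is conjugate for the Poisson rate, so λ | data ~ Gamma(11+206, 8+36) = Gamma(217, 44).
Predictive mean over a 9-month window = T·E[λ|data] = 9·217/44 = 1953/44.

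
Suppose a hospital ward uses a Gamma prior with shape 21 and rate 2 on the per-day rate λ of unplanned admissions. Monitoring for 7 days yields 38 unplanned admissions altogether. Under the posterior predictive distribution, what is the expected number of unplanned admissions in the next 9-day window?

Total count 38 over total exposure 7 days.
Gamma(α, β) with Poisson data over total exposure Σt gives posterior Gamma(α+Σx, β+Σt) = Gamma(59, 9).
Predictive mean over a 9-day window = T·E[λ|data] = 9·59/9 = 59.

59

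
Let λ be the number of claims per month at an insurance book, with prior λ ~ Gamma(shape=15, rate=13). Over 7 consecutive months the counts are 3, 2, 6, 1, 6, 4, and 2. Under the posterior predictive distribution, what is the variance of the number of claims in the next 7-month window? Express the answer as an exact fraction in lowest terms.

7371/400

Total count: 3 + 2 + 6 + 1 + 6 + 4 + 2 = 24.
Total exposure: 7 months.
Gamma(α, β) with Poisson data over total exposure Σt gives posterior Gamma(α+Σx, β+Σt) = Gamma(39, 20).
The posterior predictive for a window of length T is Negative Binomial with variance T·α'·(β'+T)/β'² = 7·39·27/400 = 7371/400.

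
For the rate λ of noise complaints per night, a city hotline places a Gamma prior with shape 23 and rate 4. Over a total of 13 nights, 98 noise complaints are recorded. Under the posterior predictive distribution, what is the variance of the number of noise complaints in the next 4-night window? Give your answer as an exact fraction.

Total count 98 over total exposure 13 nights.
By Gamma–Poisson conjugacy, the posterior is Gamma(α + Σx, β + Σt) = Gamma(23 + 98, 4 + 13) = Gamma(121, 17).
The posterior predictive for a window of length T is Negative Binomial with variance T·α'·(β'+T)/β'² = 4·121·21/289 = 10164/289.

10164/289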